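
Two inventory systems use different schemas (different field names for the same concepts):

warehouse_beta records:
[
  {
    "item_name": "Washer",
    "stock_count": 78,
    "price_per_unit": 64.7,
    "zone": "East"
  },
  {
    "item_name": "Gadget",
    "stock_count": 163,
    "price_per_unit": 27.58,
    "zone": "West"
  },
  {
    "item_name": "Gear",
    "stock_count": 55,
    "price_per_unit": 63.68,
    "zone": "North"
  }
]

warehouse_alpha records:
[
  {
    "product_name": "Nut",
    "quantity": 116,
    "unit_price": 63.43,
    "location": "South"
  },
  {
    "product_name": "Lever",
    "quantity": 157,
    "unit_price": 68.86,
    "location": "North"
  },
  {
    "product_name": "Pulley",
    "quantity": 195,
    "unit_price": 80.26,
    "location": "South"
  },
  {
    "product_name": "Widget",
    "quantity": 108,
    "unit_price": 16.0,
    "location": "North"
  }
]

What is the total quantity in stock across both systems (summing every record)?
872

To reconcile these schemas, identify the field holding the quantity in stock in each system:
1. In warehouse_beta it is "stock_count"
2. In warehouse_alpha it is "quantity"

From warehouse_beta: 78 + 163 + 55 = 296
From warehouse_alpha: 116 + 157 + 195 + 108 = 576

Total: 296 + 576 = 872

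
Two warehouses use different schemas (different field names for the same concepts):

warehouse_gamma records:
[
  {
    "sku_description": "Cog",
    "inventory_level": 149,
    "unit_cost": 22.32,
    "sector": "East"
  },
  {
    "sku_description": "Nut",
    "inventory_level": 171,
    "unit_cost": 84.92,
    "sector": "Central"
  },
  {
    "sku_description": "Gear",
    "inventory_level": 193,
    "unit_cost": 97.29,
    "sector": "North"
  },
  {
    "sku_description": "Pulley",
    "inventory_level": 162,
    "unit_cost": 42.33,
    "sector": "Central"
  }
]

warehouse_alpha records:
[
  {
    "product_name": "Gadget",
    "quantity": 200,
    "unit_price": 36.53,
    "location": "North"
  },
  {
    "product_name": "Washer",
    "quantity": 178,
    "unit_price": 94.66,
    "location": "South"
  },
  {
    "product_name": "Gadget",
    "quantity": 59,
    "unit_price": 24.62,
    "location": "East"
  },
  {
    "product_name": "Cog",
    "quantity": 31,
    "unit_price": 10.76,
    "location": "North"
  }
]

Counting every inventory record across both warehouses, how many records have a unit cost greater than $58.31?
3

Schema mapping: "unit_cost" (warehouse_gamma) = "unit_price" (warehouse_alpha) = unit cost

Records > $58.31 in warehouse_gamma: 2
Records > $58.31 in warehouse_alpha: 1

Total count: 2 + 1 = 3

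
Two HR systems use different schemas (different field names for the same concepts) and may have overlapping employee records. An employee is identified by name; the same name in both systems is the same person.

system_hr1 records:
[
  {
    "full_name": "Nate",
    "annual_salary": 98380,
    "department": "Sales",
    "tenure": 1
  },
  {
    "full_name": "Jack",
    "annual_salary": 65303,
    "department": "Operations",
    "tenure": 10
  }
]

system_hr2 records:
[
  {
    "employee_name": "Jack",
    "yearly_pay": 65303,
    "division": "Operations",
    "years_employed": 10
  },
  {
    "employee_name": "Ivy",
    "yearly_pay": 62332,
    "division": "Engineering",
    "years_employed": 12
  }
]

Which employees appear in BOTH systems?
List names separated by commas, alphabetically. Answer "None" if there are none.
Jack

Schema mapping: "full_name" (system_hr1) = "employee_name" (system_hr2) = employee name

Names in system_hr1: ['Jack', 'Nate']
Names in system_hr2: ['Ivy', 'Jack']

Intersection: ['Jack']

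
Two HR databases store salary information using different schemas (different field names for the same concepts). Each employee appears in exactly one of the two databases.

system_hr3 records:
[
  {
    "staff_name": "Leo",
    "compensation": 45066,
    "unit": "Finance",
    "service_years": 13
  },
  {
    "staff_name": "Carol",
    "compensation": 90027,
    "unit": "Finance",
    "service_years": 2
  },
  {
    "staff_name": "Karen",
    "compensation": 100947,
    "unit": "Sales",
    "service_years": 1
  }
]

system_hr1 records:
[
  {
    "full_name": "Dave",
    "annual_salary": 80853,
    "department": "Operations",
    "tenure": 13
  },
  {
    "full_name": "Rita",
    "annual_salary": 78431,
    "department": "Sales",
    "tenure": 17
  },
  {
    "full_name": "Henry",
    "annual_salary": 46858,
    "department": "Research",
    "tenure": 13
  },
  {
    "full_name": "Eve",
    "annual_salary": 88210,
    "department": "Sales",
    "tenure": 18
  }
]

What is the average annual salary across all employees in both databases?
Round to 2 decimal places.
75770.29

Schema mapping: "compensation" (system_hr3) = "annual_salary" (system_hr1) = annual salary

All salaries: [45066, 90027, 100947, 80853, 78431, 46858, 88210]
Sum: 530392
Count: 7
Average: 530392 / 7 = 75770.29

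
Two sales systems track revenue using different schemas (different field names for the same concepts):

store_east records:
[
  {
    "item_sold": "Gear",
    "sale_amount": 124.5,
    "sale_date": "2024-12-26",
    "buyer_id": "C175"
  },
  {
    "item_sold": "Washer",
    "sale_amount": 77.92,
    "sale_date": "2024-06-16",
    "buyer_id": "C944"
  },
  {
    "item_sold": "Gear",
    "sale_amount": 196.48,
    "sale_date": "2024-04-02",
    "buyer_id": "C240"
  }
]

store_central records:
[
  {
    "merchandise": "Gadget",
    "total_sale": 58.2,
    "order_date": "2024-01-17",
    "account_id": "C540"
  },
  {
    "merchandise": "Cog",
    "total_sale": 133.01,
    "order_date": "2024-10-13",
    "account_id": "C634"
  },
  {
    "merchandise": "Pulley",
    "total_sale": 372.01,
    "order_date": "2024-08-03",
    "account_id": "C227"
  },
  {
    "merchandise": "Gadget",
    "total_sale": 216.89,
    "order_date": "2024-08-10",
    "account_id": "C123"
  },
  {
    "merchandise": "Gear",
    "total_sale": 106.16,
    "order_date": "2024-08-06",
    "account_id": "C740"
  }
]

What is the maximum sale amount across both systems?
372.01

Reconcile: "sale_amount" (store_east) = "total_sale" (store_central) = sale amount

Maximum in store_east: 196.48
Maximum in store_central: 372.01

Overall maximum: max(196.48, 372.01) = 372.01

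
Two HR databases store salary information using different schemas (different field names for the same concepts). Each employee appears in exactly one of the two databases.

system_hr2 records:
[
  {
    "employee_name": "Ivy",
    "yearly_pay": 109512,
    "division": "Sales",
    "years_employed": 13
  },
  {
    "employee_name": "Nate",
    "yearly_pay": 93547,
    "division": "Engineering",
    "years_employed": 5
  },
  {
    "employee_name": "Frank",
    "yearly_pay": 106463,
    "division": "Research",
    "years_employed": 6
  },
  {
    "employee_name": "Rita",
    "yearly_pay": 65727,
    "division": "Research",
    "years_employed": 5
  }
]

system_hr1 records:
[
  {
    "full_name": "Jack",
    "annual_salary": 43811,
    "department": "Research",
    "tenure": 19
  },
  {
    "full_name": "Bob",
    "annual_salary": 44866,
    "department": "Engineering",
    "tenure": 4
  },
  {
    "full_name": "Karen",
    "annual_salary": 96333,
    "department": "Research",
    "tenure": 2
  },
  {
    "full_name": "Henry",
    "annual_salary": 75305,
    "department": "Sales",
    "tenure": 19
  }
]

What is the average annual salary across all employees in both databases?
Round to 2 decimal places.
79445.50

Schema mapping: "yearly_pay" (system_hr2) = "annual_salary" (system_hr1) = annual salary

All salaries: [109512, 93547, 106463, 65727, 43811, 44866, 96333, 75305]
Sum: 635564
Count: 8
Average: 635564 / 8 = 79445.50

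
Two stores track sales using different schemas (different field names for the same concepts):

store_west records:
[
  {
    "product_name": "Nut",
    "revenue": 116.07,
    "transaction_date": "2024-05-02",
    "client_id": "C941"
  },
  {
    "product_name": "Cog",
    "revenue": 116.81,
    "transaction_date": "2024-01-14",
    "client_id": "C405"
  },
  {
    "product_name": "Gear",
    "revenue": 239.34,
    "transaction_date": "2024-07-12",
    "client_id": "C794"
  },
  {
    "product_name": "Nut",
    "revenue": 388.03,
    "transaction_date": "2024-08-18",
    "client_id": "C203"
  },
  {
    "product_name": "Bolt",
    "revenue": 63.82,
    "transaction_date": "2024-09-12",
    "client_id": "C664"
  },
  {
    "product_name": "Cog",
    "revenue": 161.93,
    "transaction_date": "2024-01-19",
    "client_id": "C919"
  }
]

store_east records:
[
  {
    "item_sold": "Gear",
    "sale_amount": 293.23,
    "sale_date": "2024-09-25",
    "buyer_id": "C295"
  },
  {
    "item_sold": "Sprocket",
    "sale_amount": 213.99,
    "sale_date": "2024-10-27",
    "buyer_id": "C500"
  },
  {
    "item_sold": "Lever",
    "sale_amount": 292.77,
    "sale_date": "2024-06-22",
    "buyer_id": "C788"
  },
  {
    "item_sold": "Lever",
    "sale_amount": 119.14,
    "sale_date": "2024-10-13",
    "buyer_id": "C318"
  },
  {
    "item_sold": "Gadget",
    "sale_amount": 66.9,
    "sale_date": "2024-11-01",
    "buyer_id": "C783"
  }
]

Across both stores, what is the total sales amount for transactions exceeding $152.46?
1589.29

Schema mapping: "revenue" (store_west) = "sale_amount" (store_east) = sale amount

Sum of sales > $152.46 in store_west: 789.3
Sum of sales > $152.46 in store_east: 799.99

Total: 789.3 + 799.99 = 1589.29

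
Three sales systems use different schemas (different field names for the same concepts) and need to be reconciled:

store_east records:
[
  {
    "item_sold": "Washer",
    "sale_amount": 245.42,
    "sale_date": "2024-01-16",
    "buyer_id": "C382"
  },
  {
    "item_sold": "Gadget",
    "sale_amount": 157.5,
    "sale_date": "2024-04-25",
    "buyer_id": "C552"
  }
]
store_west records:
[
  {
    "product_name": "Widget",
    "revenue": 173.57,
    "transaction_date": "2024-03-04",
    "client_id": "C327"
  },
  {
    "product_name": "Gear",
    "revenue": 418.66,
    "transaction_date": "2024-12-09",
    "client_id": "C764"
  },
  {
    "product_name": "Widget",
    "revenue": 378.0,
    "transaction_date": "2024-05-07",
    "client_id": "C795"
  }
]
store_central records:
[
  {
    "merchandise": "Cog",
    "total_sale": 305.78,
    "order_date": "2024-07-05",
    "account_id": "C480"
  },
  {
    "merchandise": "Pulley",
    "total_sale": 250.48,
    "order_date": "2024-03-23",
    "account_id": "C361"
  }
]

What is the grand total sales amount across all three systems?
1929.41

Schema reconciliation - all amount fields map to sale amount:

store_east (sale_amount): 402.92
store_west (revenue): 970.23
store_central (total_sale): 556.26

Grand total: 1929.41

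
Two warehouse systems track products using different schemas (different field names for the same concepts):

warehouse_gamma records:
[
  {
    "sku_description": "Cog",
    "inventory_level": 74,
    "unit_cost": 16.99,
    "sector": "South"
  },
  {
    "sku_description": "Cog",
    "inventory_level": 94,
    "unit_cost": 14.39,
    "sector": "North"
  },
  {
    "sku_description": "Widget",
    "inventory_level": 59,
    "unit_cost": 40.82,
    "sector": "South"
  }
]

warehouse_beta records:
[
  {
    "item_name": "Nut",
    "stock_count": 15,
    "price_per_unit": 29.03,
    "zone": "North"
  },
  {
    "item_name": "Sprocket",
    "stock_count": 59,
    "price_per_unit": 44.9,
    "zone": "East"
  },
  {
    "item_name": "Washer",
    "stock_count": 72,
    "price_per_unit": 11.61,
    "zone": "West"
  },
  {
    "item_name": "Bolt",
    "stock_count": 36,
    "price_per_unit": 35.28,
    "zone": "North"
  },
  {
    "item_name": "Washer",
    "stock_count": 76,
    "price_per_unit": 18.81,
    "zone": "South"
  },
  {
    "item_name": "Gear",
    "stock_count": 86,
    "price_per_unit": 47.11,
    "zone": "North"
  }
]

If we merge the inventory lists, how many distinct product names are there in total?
7

Schema mapping: "sku_description" (warehouse_gamma) = "item_name" (warehouse_beta) = product name

Products in warehouse_gamma: ['Cog', 'Widget']
Products in warehouse_beta: ['Bolt', 'Gear', 'Nut', 'Sprocket', 'Washer']

Union (unique products): ['Bolt', 'Cog', 'Gear', 'Nut', 'Sprocket', 'Washer', 'Widget']
Count: 7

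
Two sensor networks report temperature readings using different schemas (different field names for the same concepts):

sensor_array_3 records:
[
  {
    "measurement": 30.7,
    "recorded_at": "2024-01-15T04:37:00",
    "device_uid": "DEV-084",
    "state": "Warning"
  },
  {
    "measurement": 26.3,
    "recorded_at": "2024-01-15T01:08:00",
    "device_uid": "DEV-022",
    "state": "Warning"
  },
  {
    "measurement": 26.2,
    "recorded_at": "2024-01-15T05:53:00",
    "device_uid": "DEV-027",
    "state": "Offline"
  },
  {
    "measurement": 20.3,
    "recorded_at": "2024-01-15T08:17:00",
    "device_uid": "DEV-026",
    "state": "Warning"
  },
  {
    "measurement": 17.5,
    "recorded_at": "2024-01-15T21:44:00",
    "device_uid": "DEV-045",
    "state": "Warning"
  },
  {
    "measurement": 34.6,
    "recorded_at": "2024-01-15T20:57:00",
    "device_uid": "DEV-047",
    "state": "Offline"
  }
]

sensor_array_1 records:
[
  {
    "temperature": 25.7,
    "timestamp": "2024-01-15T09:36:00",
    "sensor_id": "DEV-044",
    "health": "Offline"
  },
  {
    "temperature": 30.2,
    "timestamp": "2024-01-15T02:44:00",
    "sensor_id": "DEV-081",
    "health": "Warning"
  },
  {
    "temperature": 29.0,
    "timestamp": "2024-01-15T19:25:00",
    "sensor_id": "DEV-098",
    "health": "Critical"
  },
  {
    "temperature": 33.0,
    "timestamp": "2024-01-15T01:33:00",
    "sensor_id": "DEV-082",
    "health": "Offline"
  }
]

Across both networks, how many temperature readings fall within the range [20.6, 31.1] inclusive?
6

Schema mapping: "measurement" (sensor_array_3) = "temperature" (sensor_array_1) = temperature

Readings in [20.6, 31.1] from sensor_array_3: 3
Readings in [20.6, 31.1] from sensor_array_1: 3

Total count: 3 + 3 = 6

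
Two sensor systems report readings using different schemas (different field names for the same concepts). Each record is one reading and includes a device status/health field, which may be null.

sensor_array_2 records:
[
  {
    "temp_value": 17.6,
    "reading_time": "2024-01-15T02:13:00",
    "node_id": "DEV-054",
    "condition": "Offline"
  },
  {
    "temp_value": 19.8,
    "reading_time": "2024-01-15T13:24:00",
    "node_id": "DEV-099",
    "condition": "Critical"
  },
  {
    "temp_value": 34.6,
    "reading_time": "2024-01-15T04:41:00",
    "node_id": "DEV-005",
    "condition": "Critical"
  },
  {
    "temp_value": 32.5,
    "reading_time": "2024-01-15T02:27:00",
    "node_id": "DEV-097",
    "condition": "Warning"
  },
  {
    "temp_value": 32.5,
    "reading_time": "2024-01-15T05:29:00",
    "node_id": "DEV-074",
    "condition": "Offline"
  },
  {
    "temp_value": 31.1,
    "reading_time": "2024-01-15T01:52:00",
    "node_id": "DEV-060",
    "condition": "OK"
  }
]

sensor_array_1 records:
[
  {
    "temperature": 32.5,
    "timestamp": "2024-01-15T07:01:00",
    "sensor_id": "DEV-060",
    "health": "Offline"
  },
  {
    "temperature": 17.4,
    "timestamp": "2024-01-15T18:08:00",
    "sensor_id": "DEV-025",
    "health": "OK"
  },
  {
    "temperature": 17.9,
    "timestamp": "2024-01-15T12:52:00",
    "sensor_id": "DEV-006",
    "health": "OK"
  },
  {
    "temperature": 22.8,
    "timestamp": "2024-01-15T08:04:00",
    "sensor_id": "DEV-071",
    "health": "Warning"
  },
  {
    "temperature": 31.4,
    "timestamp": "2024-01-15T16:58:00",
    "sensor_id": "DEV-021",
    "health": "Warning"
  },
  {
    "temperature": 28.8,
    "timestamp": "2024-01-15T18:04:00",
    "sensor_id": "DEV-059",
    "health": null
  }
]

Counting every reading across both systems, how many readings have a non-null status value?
11

Schema mapping: "condition" (sensor_array_2) = "health" (sensor_array_1) = status

Non-null in sensor_array_2: 6
Non-null in sensor_array_1: 5

Total non-null: 6 + 5 = 11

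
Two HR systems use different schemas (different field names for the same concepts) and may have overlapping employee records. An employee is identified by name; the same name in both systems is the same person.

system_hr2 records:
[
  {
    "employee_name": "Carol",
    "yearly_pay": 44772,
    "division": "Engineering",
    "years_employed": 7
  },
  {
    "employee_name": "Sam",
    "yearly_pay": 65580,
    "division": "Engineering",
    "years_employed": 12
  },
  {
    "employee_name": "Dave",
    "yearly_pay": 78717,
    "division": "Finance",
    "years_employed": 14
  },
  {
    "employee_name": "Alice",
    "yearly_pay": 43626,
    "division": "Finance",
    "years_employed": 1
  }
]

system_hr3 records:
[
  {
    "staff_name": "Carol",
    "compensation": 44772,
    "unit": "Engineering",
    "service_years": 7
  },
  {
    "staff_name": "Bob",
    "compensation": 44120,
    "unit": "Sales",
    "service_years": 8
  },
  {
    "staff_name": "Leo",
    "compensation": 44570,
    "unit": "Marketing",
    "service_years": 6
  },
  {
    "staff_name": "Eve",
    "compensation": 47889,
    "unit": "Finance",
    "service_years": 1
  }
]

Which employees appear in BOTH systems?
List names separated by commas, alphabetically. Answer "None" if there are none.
Carol

Schema mapping: "employee_name" (system_hr2) = "staff_name" (system_hr3) = employee name

Names in system_hr2: ['Alice', 'Carol', 'Dave', 'Sam']
Names in system_hr3: ['Bob', 'Carol', 'Eve', 'Leo']

Intersection: ['Carol']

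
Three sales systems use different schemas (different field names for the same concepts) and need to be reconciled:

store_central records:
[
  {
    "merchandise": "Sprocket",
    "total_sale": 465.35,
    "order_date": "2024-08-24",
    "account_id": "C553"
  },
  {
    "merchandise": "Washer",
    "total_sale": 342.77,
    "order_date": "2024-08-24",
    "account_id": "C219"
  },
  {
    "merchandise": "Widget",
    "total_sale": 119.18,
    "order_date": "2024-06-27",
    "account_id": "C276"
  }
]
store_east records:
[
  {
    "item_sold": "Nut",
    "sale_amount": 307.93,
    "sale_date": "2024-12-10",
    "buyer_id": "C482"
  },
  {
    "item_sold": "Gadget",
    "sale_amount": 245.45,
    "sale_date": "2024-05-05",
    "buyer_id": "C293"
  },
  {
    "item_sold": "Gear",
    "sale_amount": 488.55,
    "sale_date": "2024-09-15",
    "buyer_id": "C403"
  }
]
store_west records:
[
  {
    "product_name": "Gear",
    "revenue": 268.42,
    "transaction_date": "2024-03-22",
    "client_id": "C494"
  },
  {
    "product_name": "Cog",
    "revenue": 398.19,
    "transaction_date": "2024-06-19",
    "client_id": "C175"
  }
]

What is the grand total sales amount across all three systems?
2635.84

Schema reconciliation - all amount fields map to sale amount:

store_central (total_sale): 927.3
store_east (sale_amount): 1041.93
store_west (revenue): 666.61

Grand total: 2635.84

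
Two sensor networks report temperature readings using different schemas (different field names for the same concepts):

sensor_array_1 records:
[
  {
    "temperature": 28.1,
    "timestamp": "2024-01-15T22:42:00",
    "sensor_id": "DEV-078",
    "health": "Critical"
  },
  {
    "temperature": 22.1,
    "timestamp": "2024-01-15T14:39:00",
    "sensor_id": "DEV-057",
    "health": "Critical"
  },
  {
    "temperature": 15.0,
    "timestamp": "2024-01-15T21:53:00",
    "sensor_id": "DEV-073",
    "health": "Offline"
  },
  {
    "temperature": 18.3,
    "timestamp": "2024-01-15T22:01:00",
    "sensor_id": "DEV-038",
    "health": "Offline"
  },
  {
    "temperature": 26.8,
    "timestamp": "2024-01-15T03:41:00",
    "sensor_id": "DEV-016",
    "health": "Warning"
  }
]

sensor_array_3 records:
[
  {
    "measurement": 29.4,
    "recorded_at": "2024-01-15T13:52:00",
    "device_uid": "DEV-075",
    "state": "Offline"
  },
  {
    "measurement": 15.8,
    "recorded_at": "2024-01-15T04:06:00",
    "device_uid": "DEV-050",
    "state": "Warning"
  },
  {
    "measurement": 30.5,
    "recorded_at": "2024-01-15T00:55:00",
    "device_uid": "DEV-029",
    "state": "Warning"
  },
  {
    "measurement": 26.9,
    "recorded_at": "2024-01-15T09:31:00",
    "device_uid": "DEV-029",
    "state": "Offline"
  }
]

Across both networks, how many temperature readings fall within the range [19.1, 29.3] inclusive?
4

Schema mapping: "temperature" (sensor_array_1) = "measurement" (sensor_array_3) = temperature

Readings in [19.1, 29.3] from sensor_array_1: 3
Readings in [19.1, 29.3] from sensor_array_3: 1

Total count: 3 + 1 = 4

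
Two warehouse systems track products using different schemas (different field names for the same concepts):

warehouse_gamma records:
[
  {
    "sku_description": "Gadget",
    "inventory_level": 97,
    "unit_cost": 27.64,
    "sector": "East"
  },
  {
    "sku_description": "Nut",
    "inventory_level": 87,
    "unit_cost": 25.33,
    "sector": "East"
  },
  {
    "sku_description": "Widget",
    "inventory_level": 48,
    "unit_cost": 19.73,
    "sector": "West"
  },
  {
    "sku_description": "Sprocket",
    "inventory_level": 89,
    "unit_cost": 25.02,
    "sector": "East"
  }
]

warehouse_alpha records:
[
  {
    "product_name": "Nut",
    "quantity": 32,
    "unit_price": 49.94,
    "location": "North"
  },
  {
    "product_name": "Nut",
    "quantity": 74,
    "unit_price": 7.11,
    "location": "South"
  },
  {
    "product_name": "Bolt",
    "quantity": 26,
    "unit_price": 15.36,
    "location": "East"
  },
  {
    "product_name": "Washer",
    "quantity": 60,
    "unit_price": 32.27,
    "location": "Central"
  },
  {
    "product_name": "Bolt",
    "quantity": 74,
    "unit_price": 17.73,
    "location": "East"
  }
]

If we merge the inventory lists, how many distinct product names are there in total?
6

Schema mapping: "sku_description" (warehouse_gamma) = "product_name" (warehouse_alpha) = product name

Products in warehouse_gamma: ['Gadget', 'Nut', 'Sprocket', 'Widget']
Products in warehouse_alpha: ['Bolt', 'Nut', 'Washer']

Union (unique products): ['Bolt', 'Gadget', 'Nut', 'Sprocket', 'Washer', 'Widget']
Count: 6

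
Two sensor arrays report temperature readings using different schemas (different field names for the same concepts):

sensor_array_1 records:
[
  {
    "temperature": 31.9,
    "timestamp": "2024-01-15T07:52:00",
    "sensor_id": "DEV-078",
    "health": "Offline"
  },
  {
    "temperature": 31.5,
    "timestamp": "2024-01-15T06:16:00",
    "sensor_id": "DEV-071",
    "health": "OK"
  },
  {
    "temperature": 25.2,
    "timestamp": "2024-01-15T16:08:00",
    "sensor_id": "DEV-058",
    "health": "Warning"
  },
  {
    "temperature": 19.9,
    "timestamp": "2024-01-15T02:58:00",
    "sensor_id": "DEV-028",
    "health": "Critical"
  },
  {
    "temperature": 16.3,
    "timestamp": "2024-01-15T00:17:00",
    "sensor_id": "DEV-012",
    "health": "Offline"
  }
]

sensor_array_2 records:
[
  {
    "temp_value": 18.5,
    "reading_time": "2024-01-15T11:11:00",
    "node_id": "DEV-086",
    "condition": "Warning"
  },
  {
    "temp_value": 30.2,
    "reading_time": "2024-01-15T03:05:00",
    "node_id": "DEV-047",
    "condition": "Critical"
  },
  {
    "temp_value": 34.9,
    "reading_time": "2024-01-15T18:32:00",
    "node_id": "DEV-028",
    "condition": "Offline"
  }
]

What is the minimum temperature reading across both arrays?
16.3

Schema mapping: "temperature" (sensor_array_1) = "temp_value" (sensor_array_2) = temperature reading

Minimum in sensor_array_1: 16.3
Minimum in sensor_array_2: 18.5

Overall minimum: min(16.3, 18.5) = 16.3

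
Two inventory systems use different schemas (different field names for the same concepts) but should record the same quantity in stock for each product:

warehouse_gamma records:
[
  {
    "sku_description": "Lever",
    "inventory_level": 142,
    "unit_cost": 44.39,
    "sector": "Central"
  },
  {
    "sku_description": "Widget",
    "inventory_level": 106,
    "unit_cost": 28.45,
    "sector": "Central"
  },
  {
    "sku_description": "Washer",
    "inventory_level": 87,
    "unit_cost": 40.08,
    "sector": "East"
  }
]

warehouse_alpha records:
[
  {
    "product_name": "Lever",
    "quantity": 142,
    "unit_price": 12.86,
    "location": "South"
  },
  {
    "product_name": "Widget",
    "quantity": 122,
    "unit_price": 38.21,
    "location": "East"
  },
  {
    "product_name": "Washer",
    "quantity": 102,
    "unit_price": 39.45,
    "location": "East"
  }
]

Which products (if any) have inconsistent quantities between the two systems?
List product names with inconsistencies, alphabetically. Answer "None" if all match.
Washer, Widget

Schema mappings:
- "sku_description" (warehouse_gamma) = "product_name" (warehouse_alpha) = product name
- "inventory_level" (warehouse_gamma) = "quantity" (warehouse_alpha) = quantity

Comparison:
  Lever: 142 vs 142 - MATCH
  Widget: 106 vs 122 - MISMATCH
  Washer: 87 vs 102 - MISMATCH

Products with inconsistencies: Washer, Widget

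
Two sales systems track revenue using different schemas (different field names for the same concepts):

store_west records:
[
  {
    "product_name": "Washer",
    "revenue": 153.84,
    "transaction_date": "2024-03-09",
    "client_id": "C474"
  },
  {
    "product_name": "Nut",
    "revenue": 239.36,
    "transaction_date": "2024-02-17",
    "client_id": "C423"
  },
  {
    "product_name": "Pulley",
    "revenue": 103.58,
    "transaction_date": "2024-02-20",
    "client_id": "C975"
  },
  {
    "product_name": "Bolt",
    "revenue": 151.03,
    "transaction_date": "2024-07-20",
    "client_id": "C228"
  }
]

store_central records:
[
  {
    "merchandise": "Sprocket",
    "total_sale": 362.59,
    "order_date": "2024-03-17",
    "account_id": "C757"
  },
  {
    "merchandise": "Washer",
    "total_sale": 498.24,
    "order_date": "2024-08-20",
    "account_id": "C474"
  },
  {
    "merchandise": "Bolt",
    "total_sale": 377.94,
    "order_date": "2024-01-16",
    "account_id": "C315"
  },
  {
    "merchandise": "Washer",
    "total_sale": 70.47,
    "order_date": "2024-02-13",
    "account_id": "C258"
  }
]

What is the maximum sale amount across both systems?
498.24

Reconcile: "revenue" (store_west) = "total_sale" (store_central) = sale amount

Maximum in store_west: 239.36
Maximum in store_central: 498.24

Overall maximum: max(239.36, 498.24) = 498.24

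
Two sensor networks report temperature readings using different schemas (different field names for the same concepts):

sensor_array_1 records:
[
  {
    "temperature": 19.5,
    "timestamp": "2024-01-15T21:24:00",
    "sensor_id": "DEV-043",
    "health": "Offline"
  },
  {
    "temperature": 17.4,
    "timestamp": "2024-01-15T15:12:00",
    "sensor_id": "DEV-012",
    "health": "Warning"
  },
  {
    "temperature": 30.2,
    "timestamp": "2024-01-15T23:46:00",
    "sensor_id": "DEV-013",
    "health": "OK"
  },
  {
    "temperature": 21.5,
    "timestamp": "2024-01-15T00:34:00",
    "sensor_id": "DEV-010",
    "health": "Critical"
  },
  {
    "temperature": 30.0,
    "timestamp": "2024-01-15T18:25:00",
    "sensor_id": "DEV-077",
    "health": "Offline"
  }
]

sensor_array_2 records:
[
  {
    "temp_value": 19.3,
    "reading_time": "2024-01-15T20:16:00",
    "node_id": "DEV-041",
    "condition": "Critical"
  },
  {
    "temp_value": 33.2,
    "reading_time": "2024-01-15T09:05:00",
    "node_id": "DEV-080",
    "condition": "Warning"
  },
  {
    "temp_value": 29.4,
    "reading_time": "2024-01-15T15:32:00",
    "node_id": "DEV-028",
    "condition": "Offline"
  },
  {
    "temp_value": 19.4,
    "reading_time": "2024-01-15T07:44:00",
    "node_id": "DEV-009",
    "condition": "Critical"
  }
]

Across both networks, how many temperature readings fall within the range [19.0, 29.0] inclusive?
4

Schema mapping: "temperature" (sensor_array_1) = "temp_value" (sensor_array_2) = temperature

Readings in [19.0, 29.0] from sensor_array_1: 2
Readings in [19.0, 29.0] from sensor_array_2: 2

Total count: 2 + 2 = 4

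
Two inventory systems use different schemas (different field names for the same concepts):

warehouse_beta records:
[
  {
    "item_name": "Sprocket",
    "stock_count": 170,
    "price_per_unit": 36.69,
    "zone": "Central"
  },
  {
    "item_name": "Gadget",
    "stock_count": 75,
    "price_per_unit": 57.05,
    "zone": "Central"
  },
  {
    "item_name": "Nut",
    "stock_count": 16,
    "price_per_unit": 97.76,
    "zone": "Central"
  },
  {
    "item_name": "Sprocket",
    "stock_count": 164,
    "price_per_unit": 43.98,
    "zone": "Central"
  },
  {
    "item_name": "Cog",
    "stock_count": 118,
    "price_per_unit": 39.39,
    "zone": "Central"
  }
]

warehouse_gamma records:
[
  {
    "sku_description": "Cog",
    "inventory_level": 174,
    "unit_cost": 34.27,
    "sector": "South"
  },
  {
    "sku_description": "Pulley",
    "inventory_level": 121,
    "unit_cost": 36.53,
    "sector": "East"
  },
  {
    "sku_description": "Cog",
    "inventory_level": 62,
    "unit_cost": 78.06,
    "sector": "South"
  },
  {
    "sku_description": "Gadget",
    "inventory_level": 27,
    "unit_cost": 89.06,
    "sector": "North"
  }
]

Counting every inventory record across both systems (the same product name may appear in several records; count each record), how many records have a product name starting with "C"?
3

Schema mapping: "item_name" (warehouse_beta) = "sku_description" (warehouse_gamma) = product name

Records with product name starting with "C" in warehouse_beta: 1
Records with product name starting with "C" in warehouse_gamma: 2

Total: 1 + 2 = 3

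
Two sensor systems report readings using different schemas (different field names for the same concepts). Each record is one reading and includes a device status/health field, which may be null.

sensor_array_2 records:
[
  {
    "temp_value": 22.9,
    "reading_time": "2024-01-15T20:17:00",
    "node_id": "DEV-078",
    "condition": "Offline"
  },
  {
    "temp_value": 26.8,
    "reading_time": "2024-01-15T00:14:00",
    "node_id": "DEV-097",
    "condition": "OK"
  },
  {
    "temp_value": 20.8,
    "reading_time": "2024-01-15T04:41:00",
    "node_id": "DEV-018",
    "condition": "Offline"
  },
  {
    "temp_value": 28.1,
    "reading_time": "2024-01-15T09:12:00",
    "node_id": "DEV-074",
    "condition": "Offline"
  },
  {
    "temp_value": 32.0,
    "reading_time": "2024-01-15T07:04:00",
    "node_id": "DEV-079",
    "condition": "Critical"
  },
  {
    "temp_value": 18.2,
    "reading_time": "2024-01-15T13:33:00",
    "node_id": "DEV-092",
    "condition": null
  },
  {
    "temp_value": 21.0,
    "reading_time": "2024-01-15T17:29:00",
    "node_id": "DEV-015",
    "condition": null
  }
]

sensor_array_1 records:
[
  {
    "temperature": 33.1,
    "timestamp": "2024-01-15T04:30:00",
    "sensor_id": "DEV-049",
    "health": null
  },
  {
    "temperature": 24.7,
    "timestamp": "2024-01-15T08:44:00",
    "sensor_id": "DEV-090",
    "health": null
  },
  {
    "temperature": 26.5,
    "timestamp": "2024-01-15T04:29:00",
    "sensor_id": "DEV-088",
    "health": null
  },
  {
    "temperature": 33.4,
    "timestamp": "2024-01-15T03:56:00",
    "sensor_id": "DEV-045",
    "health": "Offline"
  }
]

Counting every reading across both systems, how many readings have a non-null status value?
6

Schema mapping: "condition" (sensor_array_2) = "health" (sensor_array_1) = status

Non-null in sensor_array_2: 5
Non-null in sensor_array_1: 1

Total non-null: 5 + 1 = 6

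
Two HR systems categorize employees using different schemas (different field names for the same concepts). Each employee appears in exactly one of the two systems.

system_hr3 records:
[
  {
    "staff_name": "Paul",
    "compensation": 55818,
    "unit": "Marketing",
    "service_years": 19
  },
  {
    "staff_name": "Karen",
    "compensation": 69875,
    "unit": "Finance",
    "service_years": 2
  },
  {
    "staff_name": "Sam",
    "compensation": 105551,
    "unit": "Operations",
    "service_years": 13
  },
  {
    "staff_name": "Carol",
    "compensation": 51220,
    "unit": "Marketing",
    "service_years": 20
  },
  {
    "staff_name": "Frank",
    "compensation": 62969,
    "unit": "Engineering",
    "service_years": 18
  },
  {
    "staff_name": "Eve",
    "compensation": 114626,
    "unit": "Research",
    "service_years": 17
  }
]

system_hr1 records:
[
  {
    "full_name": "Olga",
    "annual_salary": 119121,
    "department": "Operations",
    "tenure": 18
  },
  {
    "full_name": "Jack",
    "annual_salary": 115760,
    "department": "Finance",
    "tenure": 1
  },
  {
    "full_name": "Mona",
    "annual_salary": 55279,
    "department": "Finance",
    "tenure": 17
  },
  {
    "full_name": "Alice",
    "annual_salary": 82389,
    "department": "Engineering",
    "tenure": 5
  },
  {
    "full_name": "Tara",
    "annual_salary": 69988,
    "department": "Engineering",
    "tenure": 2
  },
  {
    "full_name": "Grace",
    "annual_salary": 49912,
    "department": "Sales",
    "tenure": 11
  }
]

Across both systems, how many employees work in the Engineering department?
3

Schema mapping: "unit" (system_hr3) = "department" (system_hr1) = department

Engineering employees in system_hr3: 1
Engineering employees in system_hr1: 2

Total in Engineering: 1 + 2 = 3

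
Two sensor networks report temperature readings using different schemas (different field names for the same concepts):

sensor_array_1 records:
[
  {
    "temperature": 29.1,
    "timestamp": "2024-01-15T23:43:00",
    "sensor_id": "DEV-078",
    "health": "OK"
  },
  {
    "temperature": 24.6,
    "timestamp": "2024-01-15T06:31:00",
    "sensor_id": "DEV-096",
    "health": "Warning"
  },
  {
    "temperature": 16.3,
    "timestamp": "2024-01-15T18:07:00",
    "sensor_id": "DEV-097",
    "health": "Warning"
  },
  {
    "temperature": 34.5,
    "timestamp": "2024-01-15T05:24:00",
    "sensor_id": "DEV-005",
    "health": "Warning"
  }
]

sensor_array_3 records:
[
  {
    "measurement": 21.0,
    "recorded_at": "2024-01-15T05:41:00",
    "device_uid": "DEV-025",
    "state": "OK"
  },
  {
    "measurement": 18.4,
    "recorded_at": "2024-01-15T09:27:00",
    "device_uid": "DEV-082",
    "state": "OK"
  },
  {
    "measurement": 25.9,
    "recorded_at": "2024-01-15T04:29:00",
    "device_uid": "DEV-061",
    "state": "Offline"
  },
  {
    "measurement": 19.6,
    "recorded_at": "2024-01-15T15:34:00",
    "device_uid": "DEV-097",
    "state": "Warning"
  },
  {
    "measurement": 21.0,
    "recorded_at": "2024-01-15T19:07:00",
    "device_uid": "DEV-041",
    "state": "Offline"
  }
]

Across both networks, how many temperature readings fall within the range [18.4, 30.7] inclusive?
7

Schema mapping: "temperature" (sensor_array_1) = "measurement" (sensor_array_3) = temperature

Readings in [18.4, 30.7] from sensor_array_1: 2
Readings in [18.4, 30.7] from sensor_array_3: 5

Total count: 2 + 5 = 7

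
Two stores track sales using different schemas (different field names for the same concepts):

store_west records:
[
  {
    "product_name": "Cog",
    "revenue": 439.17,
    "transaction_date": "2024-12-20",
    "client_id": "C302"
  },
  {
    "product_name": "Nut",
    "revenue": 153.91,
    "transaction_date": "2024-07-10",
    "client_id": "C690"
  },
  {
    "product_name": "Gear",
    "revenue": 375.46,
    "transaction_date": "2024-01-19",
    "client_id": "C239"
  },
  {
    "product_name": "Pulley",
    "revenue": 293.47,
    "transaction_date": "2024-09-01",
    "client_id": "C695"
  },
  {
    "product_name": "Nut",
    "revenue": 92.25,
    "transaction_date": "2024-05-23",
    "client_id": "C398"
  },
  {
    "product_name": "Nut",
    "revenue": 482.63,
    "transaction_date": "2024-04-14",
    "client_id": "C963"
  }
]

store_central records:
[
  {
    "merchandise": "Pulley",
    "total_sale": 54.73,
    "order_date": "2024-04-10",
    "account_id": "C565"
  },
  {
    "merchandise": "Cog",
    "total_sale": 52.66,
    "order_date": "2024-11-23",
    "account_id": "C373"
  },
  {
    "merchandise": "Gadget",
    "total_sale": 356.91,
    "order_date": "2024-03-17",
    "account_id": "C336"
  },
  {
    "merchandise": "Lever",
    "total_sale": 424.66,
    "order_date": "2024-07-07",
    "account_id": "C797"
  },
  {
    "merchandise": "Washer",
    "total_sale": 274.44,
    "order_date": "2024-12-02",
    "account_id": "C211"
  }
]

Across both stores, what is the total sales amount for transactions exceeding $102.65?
2800.65

Schema mapping: "revenue" (store_west) = "total_sale" (store_central) = sale amount

Sum of sales > $102.65 in store_west: 1744.64
Sum of sales > $102.65 in store_central: 1056.01

Total: 1744.64 + 1056.01 = 2800.65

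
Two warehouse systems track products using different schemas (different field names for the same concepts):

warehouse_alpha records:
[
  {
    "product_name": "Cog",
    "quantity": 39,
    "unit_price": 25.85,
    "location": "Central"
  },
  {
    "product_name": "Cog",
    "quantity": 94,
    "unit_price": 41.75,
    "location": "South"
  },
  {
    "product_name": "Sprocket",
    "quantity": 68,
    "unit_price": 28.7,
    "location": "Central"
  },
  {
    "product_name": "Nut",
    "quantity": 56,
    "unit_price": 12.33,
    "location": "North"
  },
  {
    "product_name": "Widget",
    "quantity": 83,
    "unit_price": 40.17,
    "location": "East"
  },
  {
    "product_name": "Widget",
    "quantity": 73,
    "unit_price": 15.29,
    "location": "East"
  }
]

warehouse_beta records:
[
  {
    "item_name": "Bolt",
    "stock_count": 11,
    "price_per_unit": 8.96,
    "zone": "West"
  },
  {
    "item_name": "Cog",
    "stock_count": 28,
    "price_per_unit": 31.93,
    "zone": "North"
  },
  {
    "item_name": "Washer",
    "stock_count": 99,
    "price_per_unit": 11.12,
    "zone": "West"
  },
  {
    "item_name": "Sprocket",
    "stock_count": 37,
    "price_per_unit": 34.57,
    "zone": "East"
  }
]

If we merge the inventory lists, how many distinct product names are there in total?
6

Schema mapping: "product_name" (warehouse_alpha) = "item_name" (warehouse_beta) = product name

Products in warehouse_alpha: ['Cog', 'Nut', 'Sprocket', 'Widget']
Products in warehouse_beta: ['Bolt', 'Cog', 'Sprocket', 'Washer']

Union (unique products): ['Bolt', 'Cog', 'Nut', 'Sprocket', 'Washer', 'Widget']
Count: 6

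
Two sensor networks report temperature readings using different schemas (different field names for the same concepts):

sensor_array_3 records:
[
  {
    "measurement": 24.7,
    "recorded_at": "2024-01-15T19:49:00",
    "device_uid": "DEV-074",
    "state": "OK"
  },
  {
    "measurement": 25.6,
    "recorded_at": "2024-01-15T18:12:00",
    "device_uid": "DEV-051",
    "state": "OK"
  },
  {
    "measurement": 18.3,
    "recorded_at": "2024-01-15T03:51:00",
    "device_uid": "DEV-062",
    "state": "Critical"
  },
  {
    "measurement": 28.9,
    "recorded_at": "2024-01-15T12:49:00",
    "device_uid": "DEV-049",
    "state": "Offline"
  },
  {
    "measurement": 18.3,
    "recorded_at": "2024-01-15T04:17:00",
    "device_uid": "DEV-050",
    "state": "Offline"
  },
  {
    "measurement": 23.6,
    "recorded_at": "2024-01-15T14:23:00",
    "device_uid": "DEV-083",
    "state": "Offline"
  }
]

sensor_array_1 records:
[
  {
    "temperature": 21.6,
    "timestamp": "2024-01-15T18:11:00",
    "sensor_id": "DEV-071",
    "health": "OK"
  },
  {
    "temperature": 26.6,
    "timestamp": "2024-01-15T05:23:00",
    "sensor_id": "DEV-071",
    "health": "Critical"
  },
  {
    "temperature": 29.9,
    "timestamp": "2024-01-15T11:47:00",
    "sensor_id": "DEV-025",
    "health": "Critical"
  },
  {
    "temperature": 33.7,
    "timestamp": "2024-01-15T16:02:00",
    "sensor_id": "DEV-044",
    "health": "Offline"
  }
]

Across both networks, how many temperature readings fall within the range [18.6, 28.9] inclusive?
6

Schema mapping: "measurement" (sensor_array_3) = "temperature" (sensor_array_1) = temperature

Readings in [18.6, 28.9] from sensor_array_3: 4
Readings in [18.6, 28.9] from sensor_array_1: 2

Total count: 4 + 2 = 6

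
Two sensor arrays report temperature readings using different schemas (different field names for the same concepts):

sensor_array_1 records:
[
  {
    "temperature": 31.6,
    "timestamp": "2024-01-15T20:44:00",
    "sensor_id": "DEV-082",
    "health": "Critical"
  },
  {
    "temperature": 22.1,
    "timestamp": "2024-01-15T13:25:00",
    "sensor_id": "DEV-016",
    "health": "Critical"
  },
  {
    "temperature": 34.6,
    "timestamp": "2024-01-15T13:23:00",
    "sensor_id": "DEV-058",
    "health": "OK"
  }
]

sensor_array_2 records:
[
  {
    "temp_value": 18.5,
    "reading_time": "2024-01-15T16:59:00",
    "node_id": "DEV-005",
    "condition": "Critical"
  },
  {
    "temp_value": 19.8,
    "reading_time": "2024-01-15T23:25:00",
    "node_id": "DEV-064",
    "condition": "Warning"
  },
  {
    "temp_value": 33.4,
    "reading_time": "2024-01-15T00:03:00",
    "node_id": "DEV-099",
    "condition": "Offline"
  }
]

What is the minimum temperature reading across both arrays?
18.5

Schema mapping: "temperature" (sensor_array_1) = "temp_value" (sensor_array_2) = temperature reading

Minimum in sensor_array_1: 22.1
Minimum in sensor_array_2: 18.5

Overall minimum: min(22.1, 18.5) = 18.5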